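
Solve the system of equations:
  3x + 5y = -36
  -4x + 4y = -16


Using Cramer's rule:
Determinant D = (3)(4) - (-4)(5) = 12 + 20 = 32
Dx = (-36)(4) - (-16)(5) = -144 + 80 = -64
Dy = (3)(-16) - (-4)(-36) = -48 - 144 = -192
x = Dx/D = -64/32 = -2
y = Dy/D = -192/32 = -6

x = -2, y = -6


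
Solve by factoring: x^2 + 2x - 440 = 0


We need two numbers that multiply to -440 and add to 2.
Those numbers are 22 and -20 (since 22 * (-20) = -440 and 22 + (-20) = 2).
So x^2 + 2x - 440 = (x + 22)(x - 20) = 0
Setting each factor to zero: x = -22 or x = 20

x = -22, x = 20


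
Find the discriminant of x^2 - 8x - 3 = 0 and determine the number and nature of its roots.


For ax^2 + bx + c = 0, discriminant D = b^2 - 4ac
Here a = 1, b = -8, c = -3
D = (-8)^2 - 4(1)(-3) = 64 + 12 = 76

D = 76 > 0 but not a perfect square
The equation has 2 distinct real irrational roots.

Discriminant = 76, 2 distinct real irrational roots


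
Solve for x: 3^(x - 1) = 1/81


Express both sides with the same base.
1/81 = 3^(-4)
Since the bases match, equate exponents: x - 1 = -4
So x = -4 - (-1) = -3

x = -3


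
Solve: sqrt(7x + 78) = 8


Square both sides: 7x + 78 = 8^2 = 64
7x = 64 - 78 = -14
x = -2
Check: sqrt(7*(-2) + 78) = sqrt(64) = 8 ✓

x = -2


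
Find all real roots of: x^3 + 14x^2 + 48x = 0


The constant term is 0, so x = 0 is a root. Factor out x:
  x(x^2 + 14x + 48) = 0
Solve the quadratic x^2 + 14x + 48 = 0: discriminant = 14^2 - 4(1)(48) = 196 - 192 = 4.
sqrt(4) = 2, so x = (-14 ± 2)/2: x = -6 or x = -8.

x = -8, x = -6, x = 0


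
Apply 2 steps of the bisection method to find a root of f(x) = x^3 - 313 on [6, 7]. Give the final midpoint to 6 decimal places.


f(x) = x^3 - 313
f(6) = -97 < 0
f(7) = 30 > 0

Step 1: midpoint = (6.000000 + 7.000000)/2 = 6.500000
  f(6.500000) = -38.375000
  f(mid) < 0, so root is in [6.500000, 7.000000]

Step 2: midpoint = (6.500000 + 7.000000)/2 = 6.750000
  f(6.750000) = -5.453125
  f(mid) < 0, so root is in [6.750000, 7.000000]

midpoint = 6.750000


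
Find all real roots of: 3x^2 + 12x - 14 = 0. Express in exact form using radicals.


Using the quadratic formula: x = (-b ± sqrt(b^2 - 4ac)) / (2a)
Here a = 3, b = 12, c = -14
Discriminant = b^2 - 4ac = 12^2 - 4(3)(-14) = 144 + 168 = 312
Since discriminant = 312 > 0, there are two real roots.
x = (-12 ± 2*sqrt(78)) / 6
Simplifying: x = (-6 ± sqrt(78)) / 3
Numerically: x ≈ 0.9439 or x ≈ -4.9439

x = (-6 + sqrt(78)) / 3 or x = (-6 - sqrt(78)) / 3


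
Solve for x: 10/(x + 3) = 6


Multiply both sides by (x + 3): 10 = 6(x + 3)
Distribute: 10 = 6x + 18
6x = 10 - 18 = -8
x = -4/3

x = -4/3


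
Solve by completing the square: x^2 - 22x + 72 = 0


Start: x^2 - 22x + 72 = 0
Move constant: x^2 - 22x = -72
Half of -22 is -11, squared is 121
Add 121 to both sides: x^2 - 22x + 121 = 49
(x - 11)^2 = 49
x - 11 = ±7
x = 11 + 7 = 18 or x = 11 - 7 = 4

x = 4, x = 18


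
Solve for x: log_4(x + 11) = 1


Convert to exponential form: x + 11 = 4^1 = 4
x = 4 - 11 = -7
Check: log_4(-7 + 11) = log_4(4) = log_4(4) = 1 ✓

x = -7


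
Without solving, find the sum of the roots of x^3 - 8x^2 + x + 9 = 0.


By Vieta's formulas for x^3 + bx^2 + cx + d = 0:
  r1 + r2 + r3 = -b/a = 8
  r1*r2 + r1*r3 + r2*r3 = c/a = 1
  r1*r2*r3 = -d/a = -9


Sum = 8


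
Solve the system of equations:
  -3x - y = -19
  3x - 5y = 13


Using Cramer's rule:
Determinant D = (-3)(-5) - (3)(-1) = 15 + 3 = 18
Dx = (-19)(-5) - (13)(-1) = 95 + 13 = 108
Dy = (-3)(13) - (3)(-19) = -39 + 57 = 18
x = Dx/D = 108/18 = 6
y = Dy/D = 18/18 = 1

x = 6, y = 1


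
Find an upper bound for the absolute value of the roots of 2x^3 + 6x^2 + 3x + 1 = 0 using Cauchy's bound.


Cauchy's bound: all roots r satisfy |r| <= 1 + max(|a_i/a_n|) for i = 0,...,n-1
where a_n is the leading coefficient.

Coefficients: [2, 6, 3, 1]
Leading coefficient a_n = 2
Ratios |a_i/a_n|: 3, 3/2, 1/2
Maximum ratio: 3
Cauchy's bound: |r| <= 1 + 3 = 4

Upper bound = 4


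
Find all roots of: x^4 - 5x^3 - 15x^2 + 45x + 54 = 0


Let p(x) = x^4 - 5x^3 - 15x^2 + 45x + 54. By the rational root theorem (leading coefficient 1), any rational root is an integer divisor of 54: try ±1, ±2, ... in turn.
Test x = 1: value = 80 ≠ 0.
Test x = -1: value = 0 ✓, so (x + 1) is a factor.
Synthetic division by (x + 1): bring down 1; 1(-1) - 5 = -6; (-6)(-1) - 15 = -9; (-9)(-1) + 45 = 54; 54(-1) + 54 = 0 → quotient x^3 - 6x^2 - 9x + 54, remainder 0.
Continue with the quotient x^3 - 6x^2 - 9x + 54 (candidates must divide 54; re-test x = -1 first in case it repeats).
Test x = -1: value = 56 ≠ 0.
Test x = 2: value = 20 ≠ 0.
Test x = -2: value = 40 ≠ 0.
Test x = 3: value = 0 ✓, so (x - 3) is a factor.
Synthetic division by (x - 3): bring down 1; 1(3) - 6 = -3; (-3)(3) - 9 = -18; (-18)(3) + 54 = 0 → quotient x^2 - 3x - 18, remainder 0.
Solve the quadratic x^2 - 3x - 18 = 0: discriminant = (-3)^2 - 4(1)(-18) = 9 + 72 = 81.
sqrt(81) = 9, so x = (3 ± 9)/2: x = 6 or x = -3.
Collecting all roots found:

x = -3, x = -1, x = 3, x = 6


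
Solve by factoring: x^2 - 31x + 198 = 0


We need two numbers that multiply to 198 and add to -31.
Those numbers are -9 and -22 (since (-9) * (-22) = 198 and (-9) + (-22) = -31).
So x^2 - 31x + 198 = (x - 9)(x - 22) = 0
Setting each factor to zero: x = 9 or x = 22

x = 9, x = 22


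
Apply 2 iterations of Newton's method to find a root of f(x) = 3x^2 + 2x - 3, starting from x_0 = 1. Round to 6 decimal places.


Newton's method: x_(n+1) = x_n - f(x_n)/f'(x_n)
f(x) = 3x^2 + 2x - 3
f'(x) = 6x + 2

Iteration 1:
  f(1.000000) = 2.000000
  f'(1.000000) = 8.000000
  x_1 = 1.000000 - (2.000000)/(8.000000) = 0.750000

Iteration 2:
  f(0.750000) = 0.187500
  f'(0.750000) = 6.500000
  x_2 = 0.750000 - (0.187500)/(6.500000) = 0.721154

x_2 = 0.721154


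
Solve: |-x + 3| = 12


An absolute value equation |expr| = 12 gives two cases:
Case 1: -x + 3 = 12
  -x = 9, so x = -9
Case 2: -x + 3 = -12
  -x = -15, so x = 15

x = -9, x = 15


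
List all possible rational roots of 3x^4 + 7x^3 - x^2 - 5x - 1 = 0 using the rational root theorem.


Rational root theorem: possible roots are ±p/q where:
  p divides the constant term (-1): p ∈ {1}
  q divides the leading coefficient (3): q ∈ {1, 3}

All possible rational roots: -1, -1/3, 1/3, 1

-1, -1/3, 1/3, 1


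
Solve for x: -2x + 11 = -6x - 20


Starting with: -2x + 11 = -6x - 20
Move all x terms to left: (-2 + 6)x = -20 - 11
Simplify: 4x = -31
Divide both sides by 4: x = -31/4

x = -31/4


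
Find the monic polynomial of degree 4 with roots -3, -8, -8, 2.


A monic polynomial with roots -3, -8, -8, 2 is:
p(x) = (x + 3)(x + 8)(x + 8)(x - 2)
After multiplying by (x + 3): x + 3
After multiplying by (x + 8): x^2 + 11x + 24
After multiplying by (x + 8): x^3 + 19x^2 + 112x + 192
After multiplying by (x - 2): x^4 + 17x^3 + 74x^2 - 32x - 384

x^4 + 17x^3 + 74x^2 - 32x - 384


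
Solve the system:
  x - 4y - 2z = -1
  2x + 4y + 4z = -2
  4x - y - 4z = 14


Using Cramer's rule. Expand each determinant along the first row.
D  = 1*[4*(-4) - 4*(-1)] - (-4)*[2*(-4) - 4*4] + (-2)*[2*(-1) - 4*4]
  = 1*(-12) - (-4)*(-24) + (-2)*(-18) = -72
Dx = (-1)*[4*(-4) - 4*(-1)] - (-4)*[(-2)*(-4) - 4*14] + (-2)*[(-2)*(-1) - 4*14]
  = (-1)*(-12) - (-4)*(-48) + (-2)*(-54) = -72
Dy = 1*[(-2)*(-4) - 4*14] - (-1)*[2*(-4) - 4*4] + (-2)*[2*14 - (-2)*4]
  = 1*(-48) - (-1)*(-24) + (-2)*(36) = -144
Dz = 1*[4*14 - (-2)*(-1)] - (-4)*[2*14 - (-2)*4] + (-1)*[2*(-1) - 4*4]
  = 1*(54) - (-4)*(36) + (-1)*(-18) = 216
x = Dx/D = -72/-72 = 1, y = Dy/D = -144/-72 = 2, z = Dz/D = 216/-72 = -3
Check eq1: (1)(1) + (-4)(2) + (-2)(-3) = -1 = -1 ✓
Check eq2: (2)(1) + (4)(2) + (4)(-3) = -2 = -2 ✓
Check eq3: (4)(1) + (-1)(2) + (-4)(-3) = 14 = 14 ✓

x = 1, y = 2, z = -3


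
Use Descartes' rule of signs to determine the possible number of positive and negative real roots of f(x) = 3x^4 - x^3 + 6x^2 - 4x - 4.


Descartes' rule of signs:

For positive roots, count sign changes in f(x) = 3x^4 - x^3 + 6x^2 - 4x - 4:
Signs of coefficients: +, -, +, -, -
Number of sign changes: 3
Possible positive real roots: 3, 1

For negative roots, examine f(-x) = 3x^4 + x^3 + 6x^2 + 4x - 4:
Signs of coefficients: +, +, +, +, -
Number of sign changes: 1
Possible negative real roots: 1

Positive roots: 3 or 1; Negative roots: 1


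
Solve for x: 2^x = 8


Express both sides with the same base.
8 = 2^3
Since the bases match: x = 3

x = 3


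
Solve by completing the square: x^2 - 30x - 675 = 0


Start: x^2 - 30x - 675 = 0
Move constant: x^2 - 30x = 675
Half of -30 is -15, squared is 225
Add 225 to both sides: x^2 - 30x + 225 = 900
(x - 15)^2 = 900
x - 15 = ±30
x = 15 + 30 = 45 or x = 15 - 30 = -15

x = -15, x = 45


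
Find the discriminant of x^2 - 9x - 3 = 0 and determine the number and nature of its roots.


For ax^2 + bx + c = 0, discriminant D = b^2 - 4ac
Here a = 1, b = -9, c = -3
D = (-9)^2 - 4(1)(-3) = 81 + 12 = 93

D = 93 > 0 but not a perfect square
The equation has 2 distinct real irrational roots.

Discriminant = 93, 2 distinct real irrational roots


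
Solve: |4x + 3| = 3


An absolute value equation |expr| = 3 gives two cases:
Case 1: 4x + 3 = 3
  4x = 0, so x = 0
Case 2: 4x + 3 = -3
  4x = -6, so x = -3/2

x = -3/2, x = 0


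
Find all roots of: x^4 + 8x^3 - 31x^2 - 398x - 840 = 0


Let p(x) = x^4 + 8x^3 - 31x^2 - 398x - 840. By the rational root theorem (leading coefficient 1), any rational root is an integer divisor of 840: try ±1, ±2, ... in turn.
Test x = 1: value = -1260 ≠ 0.
Test x = -1: value = -480 ≠ 0.
Test x = 2: value = -1680 ≠ 0.
Test x = -2: value = -216 ≠ 0.
Test x = 3: value = -2016 ≠ 0.
Test x = -3: value = -60 ≠ 0.
Test x = 4: value = -2160 ≠ 0.
Test x = -4: value = 0 ✓, so (x + 4) is a factor.
Synthetic division by (x + 4): bring down 1; 1(-4) + 8 = 4; 4(-4) - 31 = -47; (-47)(-4) - 398 = -210; (-210)(-4) - 840 = 0 → quotient x^3 + 4x^2 - 47x - 210, remainder 0.
Continue with the quotient x^3 + 4x^2 - 47x - 210 (candidates must divide 210).
Test x = 5: value = -220 ≠ 0.
Test x = -5: value = 0 ✓, so (x + 5) is a factor.
Synthetic division by (x + 5): bring down 1; 1(-5) + 4 = -1; (-1)(-5) - 47 = -42; (-42)(-5) - 210 = 0 → quotient x^2 - x - 42, remainder 0.
Solve the quadratic x^2 - x - 42 = 0: discriminant = (-1)^2 - 4(1)(-42) = 1 + 168 = 169.
sqrt(169) = 13, so x = (1 ± 13)/2: x = 7 or x = -6.
Collecting all roots found:

x = -6, x = -5, x = -4, x = 7


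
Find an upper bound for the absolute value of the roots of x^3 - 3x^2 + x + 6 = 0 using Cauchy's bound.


Cauchy's bound: all roots r satisfy |r| <= 1 + max(|a_i/a_n|) for i = 0,...,n-1
where a_n is the leading coefficient.

Coefficients: [1, -3, 1, 6]
Leading coefficient a_n = 1
Ratios |a_i/a_n|: 3, 1, 6
Maximum ratio: 6
Cauchy's bound: |r| <= 1 + 6 = 7

Upper bound = 7


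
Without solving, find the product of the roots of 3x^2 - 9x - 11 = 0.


By Vieta's formulas for ax^2 + bx + c = 0:
  Sum of roots = -b/a
  Product of roots = c/a

Here a = 3, b = -9, c = -11
Sum = -(-9)/3 = 3
Product = -11/3 = -11/3

Product = -11/3


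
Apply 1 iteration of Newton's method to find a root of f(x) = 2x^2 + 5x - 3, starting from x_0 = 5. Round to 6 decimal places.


Newton's method: x_(n+1) = x_n - f(x_n)/f'(x_n)
f(x) = 2x^2 + 5x - 3
f'(x) = 4x + 5

Iteration 1:
  f(5.000000) = 72.000000
  f'(5.000000) = 25.000000
  x_1 = 5.000000 - (72.000000)/(25.000000) = 2.120000

x_1 = 2.120000


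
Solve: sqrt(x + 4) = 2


Square both sides: x + 4 = 2^2 = 4
x = 4 - 4 = 0
x = 0
Check: sqrt(1*0 + 4) = sqrt(4) = 2 ✓

x = 0


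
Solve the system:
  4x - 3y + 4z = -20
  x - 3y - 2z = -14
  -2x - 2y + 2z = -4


Using Cramer's rule. Expand each determinant along the first row.
D  = 4*[(-3)*2 - (-2)*(-2)] - (-3)*[1*2 - (-2)*(-2)] + 4*[1*(-2) - (-3)*(-2)]
  = 4*(-10) - (-3)*(-2) + 4*(-8) = -78
Dx = (-20)*[(-3)*2 - (-2)*(-2)] - (-3)*[(-14)*2 - (-2)*(-4)] + 4*[(-14)*(-2) - (-3)*(-4)]
  = (-20)*(-10) - (-3)*(-36) + 4*(16) = 156
Dy = 4*[(-14)*2 - (-2)*(-4)] - (-20)*[1*2 - (-2)*(-2)] + 4*[1*(-4) - (-14)*(-2)]
  = 4*(-36) - (-20)*(-2) + 4*(-32) = -312
Dz = 4*[(-3)*(-4) - (-14)*(-2)] - (-3)*[1*(-4) - (-14)*(-2)] + (-20)*[1*(-2) - (-3)*(-2)]
  = 4*(-16) - (-3)*(-32) + (-20)*(-8) = 0
x = Dx/D = 156/-78 = -2, y = Dy/D = -312/-78 = 4, z = Dz/D = 0/-78 = 0
Check eq1: (4)(-2) + (-3)(4) + (4)(0) = -20 = -20 ✓
Check eq2: (1)(-2) + (-3)(4) + (-2)(0) = -14 = -14 ✓
Check eq3: (-2)(-2) + (-2)(4) + (2)(0) = -4 = -4 ✓

x = -2, y = 4, z = 0


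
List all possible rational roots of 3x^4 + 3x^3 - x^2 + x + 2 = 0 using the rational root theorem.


Rational root theorem: possible roots are ±p/q where:
  p divides the constant term (2): p ∈ {1, 2}
  q divides the leading coefficient (3): q ∈ {1, 3}

All possible rational roots: -2, -1, -2/3, -1/3, 1/3, 2/3, 1, 2

-2, -1, -2/3, -1/3, 1/3, 2/3, 1, 2


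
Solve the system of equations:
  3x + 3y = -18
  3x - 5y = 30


Using Cramer's rule:
Determinant D = (3)(-5) - (3)(3) = -15 - 9 = -24
Dx = (-18)(-5) - (30)(3) = 90 - 90 = 0
Dy = (3)(30) - (3)(-18) = 90 + 54 = 144
x = Dx/D = 0/-24 = 0
y = Dy/D = 144/-24 = -6

x = 0, y = -6


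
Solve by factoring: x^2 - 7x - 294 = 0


We need two numbers that multiply to -294 and add to -7.
Those numbers are -21 and 14 (since (-21) * 14 = -294 and (-21) + 14 = -7).
So x^2 - 7x - 294 = (x - 21)(x + 14) = 0
Setting each factor to zero: x = 21 or x = -14

x = -14, x = 21


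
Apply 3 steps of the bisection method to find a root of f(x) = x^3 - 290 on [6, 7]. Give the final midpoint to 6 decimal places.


f(x) = x^3 - 290
f(6) = -74 < 0
f(7) = 53 > 0

Step 1: midpoint = (6.000000 + 7.000000)/2 = 6.500000
  f(6.500000) = -15.375000
  f(mid) < 0, so root is in [6.500000, 7.000000]

Step 2: midpoint = (6.500000 + 7.000000)/2 = 6.750000
  f(6.750000) = 17.546875
  f(mid) > 0, so root is in [6.500000, 6.750000]

Step 3: midpoint = (6.500000 + 6.750000)/2 = 6.625000
  f(6.625000) = 0.775391
  f(mid) > 0, so root is in [6.500000, 6.625000]

midpoint = 6.625000


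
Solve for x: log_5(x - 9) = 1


Convert to exponential form: x - 9 = 5^1 = 5
x = 5 + 9 = 14
Check: log_5(14 - 9) = log_5(5) = log_5(5) = 1 ✓

x = 14


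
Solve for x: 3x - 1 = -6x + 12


Starting with: 3x - 1 = -6x + 12
Move all x terms to left: (3 + 6)x = 12 + 1
Simplify: 9x = 13
Divide both sides by 9: x = 13/9

x = 13/9


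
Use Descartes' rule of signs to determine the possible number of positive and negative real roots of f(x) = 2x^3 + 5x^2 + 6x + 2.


Descartes' rule of signs:

For positive roots, count sign changes in f(x) = 2x^3 + 5x^2 + 6x + 2:
Signs of coefficients: +, +, +, +
Number of sign changes: 0
Possible positive real roots: 0

For negative roots, examine f(-x) = -2x^3 + 5x^2 - 6x + 2:
Signs of coefficients: -, +, -, +
Number of sign changes: 3
Possible negative real roots: 3, 1

Positive roots: 0; Negative roots: 3 or 1


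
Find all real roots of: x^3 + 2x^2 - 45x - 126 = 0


Let p(x) = x^3 + 2x^2 - 45x - 126. By the rational root theorem (leading coefficient 1), any rational root is an integer divisor of 126: try ±1, ±2, ... in turn.
Test x = 1: value = -168 ≠ 0.
Test x = -1: value = -80 ≠ 0.
Test x = 2: value = -200 ≠ 0.
Test x = -2: value = -36 ≠ 0.
Test x = 3: value = -216 ≠ 0.
Test x = -3: value = 0 ✓, so (x + 3) is a factor.
Synthetic division by (x + 3): bring down 1; 1(-3) + 2 = -1; (-1)(-3) - 45 = -42; (-42)(-3) - 126 = 0 → quotient x^2 - x - 42, remainder 0.
Solve the quadratic x^2 - x - 42 = 0: discriminant = (-1)^2 - 4(1)(-42) = 1 + 168 = 169.
sqrt(169) = 13, so x = (1 ± 13)/2: x = 7 or x = -6.

x = -6, x = -3, x = 7


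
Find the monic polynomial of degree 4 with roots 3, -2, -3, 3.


A monic polynomial with roots 3, -2, -3, 3 is:
p(x) = (x - 3)(x + 2)(x + 3)(x - 3)
After multiplying by (x - 3): x - 3
After multiplying by (x + 2): x^2 - x - 6
After multiplying by (x + 3): x^3 + 2x^2 - 9x - 18
After multiplying by (x - 3): x^4 - x^3 - 15x^2 + 9x + 54

x^4 - x^3 - 15x^2 + 9x + 54


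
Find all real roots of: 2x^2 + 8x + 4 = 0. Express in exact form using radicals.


Using the quadratic formula: x = (-b ± sqrt(b^2 - 4ac)) / (2a)
Here a = 2, b = 8, c = 4
Discriminant = b^2 - 4ac = 8^2 - 4(2)(4) = 64 - 32 = 32
Since discriminant = 32 > 0, there are two real roots.
x = (-8 ± 4*sqrt(2)) / 4
Simplifying: x = -2 ± sqrt(2)
Numerically: x ≈ -0.5858 or x ≈ -3.4142

x = -2 + sqrt(2) or x = -2 - sqrt(2)


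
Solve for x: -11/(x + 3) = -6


Multiply both sides by (x + 3): -11 = -6(x + 3)
Distribute: -11 = -6x - 18
-6x = -11 + 18 = 7
x = -7/6

x = -7/6


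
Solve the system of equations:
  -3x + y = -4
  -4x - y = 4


Using Cramer's rule:
Determinant D = (-3)(-1) - (-4)(1) = 3 + 4 = 7
Dx = (-4)(-1) - (4)(1) = 4 - 4 = 0
Dy = (-3)(4) - (-4)(-4) = -12 - 16 = -28
x = Dx/D = 0/7 = 0
y = Dy/D = -28/7 = -4

x = 0, y = -4


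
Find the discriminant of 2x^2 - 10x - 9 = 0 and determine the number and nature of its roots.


For ax^2 + bx + c = 0, discriminant D = b^2 - 4ac
Here a = 2, b = -10, c = -9
D = (-10)^2 - 4(2)(-9) = 100 + 72 = 172

D = 172 > 0 but not a perfect square
The equation has 2 distinct real irrational roots.

Discriminant = 172, 2 distinct real irrational roots


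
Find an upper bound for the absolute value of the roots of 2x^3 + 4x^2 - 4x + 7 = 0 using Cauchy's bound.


Cauchy's bound: all roots r satisfy |r| <= 1 + max(|a_i/a_n|) for i = 0,...,n-1
where a_n is the leading coefficient.

Coefficients: [2, 4, -4, 7]
Leading coefficient a_n = 2
Ratios |a_i/a_n|: 2, 2, 7/2
Maximum ratio: 7/2
Cauchy's bound: |r| <= 1 + 7/2 = 9/2

Upper bound = 9/2


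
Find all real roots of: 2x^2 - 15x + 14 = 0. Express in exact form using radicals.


Using the quadratic formula: x = (-b ± sqrt(b^2 - 4ac)) / (2a)
Here a = 2, b = -15, c = 14
Discriminant = b^2 - 4ac = (-15)^2 - 4(2)(14) = 225 - 112 = 113
Since discriminant = 113 > 0, there are two real roots.
x = (15 ± sqrt(113)) / 4
Numerically: x ≈ 6.4075 or x ≈ 1.0925

x = (15 + sqrt(113)) / 4 or x = (15 - sqrt(113)) / 4


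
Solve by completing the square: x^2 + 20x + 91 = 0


Start: x^2 + 20x + 91 = 0
Move constant: x^2 + 20x = -91
Half of 20 is 10, squared is 100
Add 100 to both sides: x^2 + 20x + 100 = 9
(x + 10)^2 = 9
x + 10 = ±3
x = -10 + 3 = -7 or x = -10 - 3 = -13

x = -13, x = -7


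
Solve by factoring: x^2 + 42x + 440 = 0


We need two numbers that multiply to 440 and add to 42.
Those numbers are 20 and 22 (since 20 * 22 = 440 and 20 + 22 = 42).
So x^2 + 42x + 440 = (x + 20)(x + 22) = 0
Setting each factor to zero: x = -20 or x = -22

x = -22, x = -20


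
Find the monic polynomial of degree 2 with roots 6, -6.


A monic polynomial with roots 6, -6 is:
p(x) = (x - 6)(x + 6)
After multiplying by (x - 6): x - 6
After multiplying by (x + 6): x^2 - 36

x^2 - 36


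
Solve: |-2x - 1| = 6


An absolute value equation |expr| = 6 gives two cases:
Case 1: -2x - 1 = 6
  -2x = 7, so x = -7/2
Case 2: -2x - 1 = -6
  -2x = -5, so x = 5/2

x = -7/2, x = 5/2


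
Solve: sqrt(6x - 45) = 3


Square both sides: 6x - 45 = 3^2 = 9
6x = 9 + 45 = 54
x = 9
Check: sqrt(6*9 - 45) = sqrt(9) = 3 ✓

x = 9


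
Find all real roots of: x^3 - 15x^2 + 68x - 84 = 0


Let p(x) = x^3 - 15x^2 + 68x - 84. By the rational root theorem (leading coefficient 1), any rational root is an integer divisor of 84: try ±1, ±2, ... in turn.
Test x = 1: value = -30 ≠ 0.
Test x = -1: value = -168 ≠ 0.
Test x = 2: value = 0 ✓, so (x - 2) is a factor.
Synthetic division by (x - 2): bring down 1; 1(2) - 15 = -13; (-13)(2) + 68 = 42; 42(2) - 84 = 0 → quotient x^2 - 13x + 42, remainder 0.
Solve the quadratic x^2 - 13x + 42 = 0: discriminant = (-13)^2 - 4(1)(42) = 169 - 168 = 1.
sqrt(1) = 1, so x = (13 ± 1)/2: x = 7 or x = 6.

x = 2, x = 6, x = 7


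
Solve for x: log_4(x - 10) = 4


Convert to exponential form: x - 10 = 4^4 = 256
x = 256 + 10 = 266
Check: log_4(266 - 10) = log_4(256) = log_4(256) = 4 ✓

x = 266


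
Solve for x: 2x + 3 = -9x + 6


Starting with: 2x + 3 = -9x + 6
Move all x terms to left: (2 + 9)x = 6 - 3
Simplify: 11x = 3
Divide both sides by 11: x = 3/11

x = 3/11


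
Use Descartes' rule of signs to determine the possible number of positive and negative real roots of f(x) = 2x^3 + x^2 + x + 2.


Descartes' rule of signs:

For positive roots, count sign changes in f(x) = 2x^3 + x^2 + x + 2:
Signs of coefficients: +, +, +, +
Number of sign changes: 0
Possible positive real roots: 0

For negative roots, examine f(-x) = -2x^3 + x^2 - x + 2:
Signs of coefficients: -, +, -, +
Number of sign changes: 3
Possible negative real roots: 3, 1

Positive roots: 0; Negative roots: 3 or 1


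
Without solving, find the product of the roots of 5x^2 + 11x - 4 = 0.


By Vieta's formulas for ax^2 + bx + c = 0:
  Sum of roots = -b/a
  Product of roots = c/a

Here a = 5, b = 11, c = -4
Sum = -(11)/5 = -11/5
Product = -4/5 = -4/5

Product = -4/5


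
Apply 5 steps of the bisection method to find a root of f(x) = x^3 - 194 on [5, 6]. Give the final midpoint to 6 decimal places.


f(x) = x^3 - 194
f(5) = -69 < 0
f(6) = 22 > 0

Step 1: midpoint = (5.000000 + 6.000000)/2 = 5.500000
  f(5.500000) = -27.625000
  f(mid) < 0, so root is in [5.500000, 6.000000]

Step 2: midpoint = (5.500000 + 6.000000)/2 = 5.750000
  f(5.750000) = -3.890625
  f(mid) < 0, so root is in [5.750000, 6.000000]

Step 3: midpoint = (5.750000 + 6.000000)/2 = 5.875000
  f(5.875000) = 8.779297
  f(mid) > 0, so root is in [5.750000, 5.875000]

Step 4: midpoint = (5.750000 + 5.875000)/2 = 5.812500
  f(5.812500) = 2.376221
  f(mid) > 0, so root is in [5.750000, 5.812500]

Step 5: midpoint = (5.750000 + 5.812500)/2 = 5.781250
  f(5.781250) = -0.774139
  f(mid) < 0, so root is in [5.781250, 5.812500]

midpoint = 5.781250


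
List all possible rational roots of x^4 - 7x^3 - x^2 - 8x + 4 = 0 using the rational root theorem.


Rational root theorem: possible roots are ±p/q where:
  p divides the constant term (4): p ∈ {1, 2, 4}
  q divides the leading coefficient (1): q ∈ {1}

All possible rational roots: -4, -2, -1, 1, 2, 4

-4, -2, -1, 1, 2, 4


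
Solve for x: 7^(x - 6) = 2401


Express both sides with the same base.
2401 = 7^4
Since the bases match, equate exponents: x - 6 = 4
So x = 4 - (-6) = 10

x = 10


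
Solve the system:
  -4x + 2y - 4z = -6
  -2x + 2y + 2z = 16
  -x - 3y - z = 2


Using Cramer's rule. Expand each determinant along the first row.
D  = (-4)*[2*(-1) - 2*(-3)] - 2*[(-2)*(-1) - 2*(-1)] + (-4)*[(-2)*(-3) - 2*(-1)]
  = (-4)*(4) - 2*(4) + (-4)*(8) = -56
Dx = (-6)*[2*(-1) - 2*(-3)] - 2*[16*(-1) - 2*2] + (-4)*[16*(-3) - 2*2]
  = (-6)*(4) - 2*(-20) + (-4)*(-52) = 224
Dy = (-4)*[16*(-1) - 2*2] - (-6)*[(-2)*(-1) - 2*(-1)] + (-4)*[(-2)*2 - 16*(-1)]
  = (-4)*(-20) - (-6)*(4) + (-4)*(12) = 56
Dz = (-4)*[2*2 - 16*(-3)] - 2*[(-2)*2 - 16*(-1)] + (-6)*[(-2)*(-3) - 2*(-1)]
  = (-4)*(52) - 2*(12) + (-6)*(8) = -280
x = Dx/D = 224/-56 = -4, y = Dy/D = 56/-56 = -1, z = Dz/D = -280/-56 = 5
Check eq1: (-4)(-4) + (2)(-1) + (-4)(5) = -6 = -6 ✓
Check eq2: (-2)(-4) + (2)(-1) + (2)(5) = 16 = 16 ✓
Check eq3: (-1)(-4) + (-3)(-1) + (-1)(5) = 2 = 2 ✓

x = -4, y = -1, z = 5


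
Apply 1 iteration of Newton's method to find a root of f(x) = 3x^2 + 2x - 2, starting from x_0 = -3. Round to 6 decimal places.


Newton's method: x_(n+1) = x_n - f(x_n)/f'(x_n)
f(x) = 3x^2 + 2x - 2
f'(x) = 6x + 2

Iteration 1:
  f(-3.000000) = 19.000000
  f'(-3.000000) = -16.000000
  x_1 = -3.000000 - (19.000000)/(-16.000000) = -1.812500

x_1 = -1.812500


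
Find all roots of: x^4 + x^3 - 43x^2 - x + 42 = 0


Let p(x) = x^4 + x^3 - 43x^2 - x + 42. By the rational root theorem (leading coefficient 1), any rational root is an integer divisor of 42: try ±1, ±2, ... in turn.
Test x = 1: value = 0 ✓, so (x - 1) is a factor.
Synthetic division by (x - 1): bring down 1; 1(1) + 1 = 2; 2(1) - 43 = -41; (-41)(1) - 1 = -42; (-42)(1) + 42 = 0 → quotient x^3 + 2x^2 - 41x - 42, remainder 0.
Continue with the quotient x^3 + 2x^2 - 41x - 42 (candidates must divide 42; re-test x = 1 first in case it repeats).
Test x = 1: value = -80 ≠ 0.
Test x = -1: value = 0 ✓, so (x + 1) is a factor.
Synthetic division by (x + 1): bring down 1; 1(-1) + 2 = 1; 1(-1) - 41 = -42; (-42)(-1) - 42 = 0 → quotient x^2 + x - 42, remainder 0.
Solve the quadratic x^2 + x - 42 = 0: discriminant = 1^2 - 4(1)(-42) = 1 + 168 = 169.
sqrt(169) = 13, so x = (-1 ± 13)/2: x = 6 or x = -7.
Collecting all roots found:

x = -7, x = -1, x = 1, x = 6


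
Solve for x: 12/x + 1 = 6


Subtract 1 from both sides: 12/x = 5
Multiply both sides by x: 12 = 5 * x
Divide by 5: x = 12/5

x = 12/5


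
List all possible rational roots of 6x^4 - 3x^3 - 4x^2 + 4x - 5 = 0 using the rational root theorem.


Rational root theorem: possible roots are ±p/q where:
  p divides the constant term (-5): p ∈ {1, 5}
  q divides the leading coefficient (6): q ∈ {1, 2, 3, 6}

All possible rational roots: -5, -5/2, -5/3, -1, -5/6, -1/2, -1/3, -1/6, 1/6, 1/3, 1/2, 5/6, 1, 5/3, 5/2, 5

-5, -5/2, -5/3, -1, -5/6, -1/2, -1/3, -1/6, 1/6, 1/3, 1/2, 5/6, 1, 5/3, 5/2, 5


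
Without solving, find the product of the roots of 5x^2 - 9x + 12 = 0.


By Vieta's formulas for ax^2 + bx + c = 0:
  Sum of roots = -b/a
  Product of roots = c/a

Here a = 5, b = -9, c = 12
Sum = -(-9)/5 = 9/5
Product = 12/5 = 12/5

Product = 12/5


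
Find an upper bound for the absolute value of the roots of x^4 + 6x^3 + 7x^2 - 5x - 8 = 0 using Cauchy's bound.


Cauchy's bound: all roots r satisfy |r| <= 1 + max(|a_i/a_n|) for i = 0,...,n-1
where a_n is the leading coefficient.

Coefficients: [1, 6, 7, -5, -8]
Leading coefficient a_n = 1
Ratios |a_i/a_n|: 6, 7, 5, 8
Maximum ratio: 8
Cauchy's bound: |r| <= 1 + 8 = 9

Upper bound = 9


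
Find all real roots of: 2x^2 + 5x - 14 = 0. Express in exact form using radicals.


Using the quadratic formula: x = (-b ± sqrt(b^2 - 4ac)) / (2a)
Here a = 2, b = 5, c = -14
Discriminant = b^2 - 4ac = 5^2 - 4(2)(-14) = 25 + 112 = 137
Since discriminant = 137 > 0, there are two real roots.
x = (-5 ± sqrt(137)) / 4
Numerically: x ≈ 1.6762 or x ≈ -4.1762

x = (-5 + sqrt(137)) / 4 or x = (-5 - sqrt(137)) / 4


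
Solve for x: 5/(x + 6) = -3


Multiply both sides by (x + 6): 5 = -3(x + 6)
Distribute: 5 = -3x - 18
-3x = 5 + 18 = 23
x = -23/3

x = -23/3


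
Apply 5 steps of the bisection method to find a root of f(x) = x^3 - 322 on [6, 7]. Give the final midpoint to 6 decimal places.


f(x) = x^3 - 322
f(6) = -106 < 0
f(7) = 21 > 0

Step 1: midpoint = (6.000000 + 7.000000)/2 = 6.500000
  f(6.500000) = -47.375000
  f(mid) < 0, so root is in [6.500000, 7.000000]

Step 2: midpoint = (6.500000 + 7.000000)/2 = 6.750000
  f(6.750000) = -14.453125
  f(mid) < 0, so root is in [6.750000, 7.000000]

Step 3: midpoint = (6.750000 + 7.000000)/2 = 6.875000
  f(6.875000) = 2.951172
  f(mid) > 0, so root is in [6.750000, 6.875000]

Step 4: midpoint = (6.750000 + 6.875000)/2 = 6.812500
  f(6.812500) = -5.830811
  f(mid) < 0, so root is in [6.812500, 6.875000]

Step 5: midpoint = (6.812500 + 6.875000)/2 = 6.843750
  f(6.843750) = -1.459869
  f(mid) < 0, so root is in [6.843750, 6.875000]

midpoint = 6.843750


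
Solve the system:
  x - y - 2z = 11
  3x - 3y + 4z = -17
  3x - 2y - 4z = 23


Using Cramer's rule. Expand each determinant along the first row.
D  = 1*[(-3)*(-4) - 4*(-2)] - (-1)*[3*(-4) - 4*3] + (-2)*[3*(-2) - (-3)*3]
  = 1*(20) - (-1)*(-24) + (-2)*(3) = -10
Dx = 11*[(-3)*(-4) - 4*(-2)] - (-1)*[(-17)*(-4) - 4*23] + (-2)*[(-17)*(-2) - (-3)*23]
  = 11*(20) - (-1)*(-24) + (-2)*(103) = -10
Dy = 1*[(-17)*(-4) - 4*23] - 11*[3*(-4) - 4*3] + (-2)*[3*23 - (-17)*3]
  = 1*(-24) - 11*(-24) + (-2)*(120) = 0
Dz = 1*[(-3)*23 - (-17)*(-2)] - (-1)*[3*23 - (-17)*3] + 11*[3*(-2) - (-3)*3]
  = 1*(-103) - (-1)*(120) + 11*(3) = 50
x = Dx/D = -10/-10 = 1, y = Dy/D = 0/-10 = 0, z = Dz/D = 50/-10 = -5
Check eq1: (1)(1) + (-1)(0) + (-2)(-5) = 11 = 11 ✓
Check eq2: (3)(1) + (-3)(0) + (4)(-5) = -17 = -17 ✓
Check eq3: (3)(1) + (-2)(0) + (-4)(-5) = 23 = 23 ✓

x = 1, y = 0, z = -5


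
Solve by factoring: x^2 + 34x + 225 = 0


We need two numbers that multiply to 225 and add to 34.
Those numbers are 9 and 25 (since 9 * 25 = 225 and 9 + 25 = 34).
So x^2 + 34x + 225 = (x + 9)(x + 25) = 0
Setting each factor to zero: x = -9 or x = -25

x = -25, x = -9


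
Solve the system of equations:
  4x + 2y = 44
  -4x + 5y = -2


Using Cramer's rule:
Determinant D = (4)(5) - (-4)(2) = 20 + 8 = 28
Dx = (44)(5) - (-2)(2) = 220 + 4 = 224
Dy = (4)(-2) - (-4)(44) = -8 + 176 = 168
x = Dx/D = 224/28 = 8
y = Dy/D = 168/28 = 6

x = 8, y = 6


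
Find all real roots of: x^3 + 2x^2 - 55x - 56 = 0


Let p(x) = x^3 + 2x^2 - 55x - 56. By the rational root theorem (leading coefficient 1), any rational root is an integer divisor of 56: try ±1, ±2, ... in turn.
Test x = 1: value = -108 ≠ 0.
Test x = -1: value = 0 ✓, so (x + 1) is a factor.
Synthetic division by (x + 1): bring down 1; 1(-1) + 2 = 1; 1(-1) - 55 = -56; (-56)(-1) - 56 = 0 → quotient x^2 + x - 56, remainder 0.
Solve the quadratic x^2 + x - 56 = 0: discriminant = 1^2 - 4(1)(-56) = 1 + 224 = 225.
sqrt(225) = 15, so x = (-1 ± 15)/2: x = 7 or x = -8.

x = -8, x = -1, x = 7


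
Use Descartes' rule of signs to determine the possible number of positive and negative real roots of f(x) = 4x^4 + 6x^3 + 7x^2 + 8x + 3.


Descartes' rule of signs:

For positive roots, count sign changes in f(x) = 4x^4 + 6x^3 + 7x^2 + 8x + 3:
Signs of coefficients: +, +, +, +, +
Number of sign changes: 0
Possible positive real roots: 0

For negative roots, examine f(-x) = 4x^4 - 6x^3 + 7x^2 - 8x + 3:
Signs of coefficients: +, -, +, -, +
Number of sign changes: 4
Possible negative real roots: 4, 2, 0

Positive roots: 0; Negative roots: 4 or 2 or 0


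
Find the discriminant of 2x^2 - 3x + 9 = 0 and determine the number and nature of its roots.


For ax^2 + bx + c = 0, discriminant D = b^2 - 4ac
Here a = 2, b = -3, c = 9
D = (-3)^2 - 4(2)(9) = 9 - 72 = -63

D = -63 < 0
The equation has no real roots (2 complex conjugate roots).

Discriminant = -63, no real roots (2 complex conjugate roots)


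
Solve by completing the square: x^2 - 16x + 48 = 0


Start: x^2 - 16x + 48 = 0
Move constant: x^2 - 16x = -48
Half of -16 is -8, squared is 64
Add 64 to both sides: x^2 - 16x + 64 = 16
(x - 8)^2 = 16
x - 8 = ±4
x = 8 + 4 = 12 or x = 8 - 4 = 4

x = 4, x = 12


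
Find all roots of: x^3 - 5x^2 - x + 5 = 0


Let p(x) = x^3 - 5x^2 - x + 5. By the rational root theorem (leading coefficient 1), any rational root is an integer divisor of 5: try ±1, ±2, ... in turn.
Test x = 1: value = 0 ✓, so (x - 1) is a factor.
Synthetic division by (x - 1): bring down 1; 1(1) - 5 = -4; (-4)(1) - 1 = -5; (-5)(1) + 5 = 0 → quotient x^2 - 4x - 5, remainder 0.
Solve the quadratic x^2 - 4x - 5 = 0: discriminant = (-4)^2 - 4(1)(-5) = 16 + 20 = 36.
sqrt(36) = 6, so x = (4 ± 6)/2: x = 5 or x = -1.
Collecting all roots found:

x = -1, x = 1, x = 5


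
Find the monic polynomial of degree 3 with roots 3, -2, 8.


A monic polynomial with roots 3, -2, 8 is:
p(x) = (x - 3)(x + 2)(x - 8)
After multiplying by (x - 3): x - 3
After multiplying by (x + 2): x^2 - x - 6
After multiplying by (x - 8): x^3 - 9x^2 + 2x + 48

x^3 - 9x^2 + 2x + 48


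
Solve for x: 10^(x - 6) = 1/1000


Express both sides with the same base.
1/1000 = 10^(-3)
Since the bases match, equate exponents: x - 6 = -3
So x = -3 - (-6) = 3

x = 3


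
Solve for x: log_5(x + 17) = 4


Convert to exponential form: x + 17 = 5^4 = 625
x = 625 - 17 = 608
Check: log_5(608 + 17) = log_5(625) = log_5(625) = 4 ✓

x = 608


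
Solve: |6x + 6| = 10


An absolute value equation |expr| = 10 gives two cases:
Case 1: 6x + 6 = 10
  6x = 4, so x = 2/3
Case 2: 6x + 6 = -10
  6x = -16, so x = -8/3

x = -8/3, x = 2/3


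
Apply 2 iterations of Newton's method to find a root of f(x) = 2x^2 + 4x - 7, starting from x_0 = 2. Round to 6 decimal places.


Newton's method: x_(n+1) = x_n - f(x_n)/f'(x_n)
f(x) = 2x^2 + 4x - 7
f'(x) = 4x + 4

Iteration 1:
  f(2.000000) = 9.000000
  f'(2.000000) = 12.000000
  x_1 = 2.000000 - (9.000000)/(12.000000) = 1.250000

Iteration 2:
  f(1.250000) = 1.125000
  f'(1.250000) = 9.000000
  x_2 = 1.250000 - (1.125000)/(9.000000) = 1.125000

x_2 = 1.125000


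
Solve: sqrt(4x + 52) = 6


Square both sides: 4x + 52 = 6^2 = 36
4x = 36 - 52 = -16
x = -4
Check: sqrt(4*(-4) + 52) = sqrt(36) = 6 ✓

x = -4


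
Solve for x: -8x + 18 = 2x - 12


Starting with: -8x + 18 = 2x - 12
Move all x terms to left: (-8 - 2)x = -12 - 18
Simplify: -10x = -30
Divide both sides by -10: x = 3

x = 3


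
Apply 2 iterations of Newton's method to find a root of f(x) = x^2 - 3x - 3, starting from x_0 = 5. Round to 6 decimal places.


Newton's method: x_(n+1) = x_n - f(x_n)/f'(x_n)
f(x) = x^2 - 3x - 3
f'(x) = 2x - 3

Iteration 1:
  f(5.000000) = 7.000000
  f'(5.000000) = 7.000000
  x_1 = 5.000000 - (7.000000)/(7.000000) = 4.000000

Iteration 2:
  f(4.000000) = 1.000000
  f'(4.000000) = 5.000000
  x_2 = 4.000000 - (1.000000)/(5.000000) = 3.800000

x_2 = 3.800000


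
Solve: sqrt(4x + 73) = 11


Square both sides: 4x + 73 = 11^2 = 121
4x = 121 - 73 = 48
x = 12
Check: sqrt(4*12 + 73) = sqrt(121) = 11 ✓

x = 12


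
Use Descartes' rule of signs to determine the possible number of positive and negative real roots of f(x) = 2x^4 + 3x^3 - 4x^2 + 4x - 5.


Descartes' rule of signs:

For positive roots, count sign changes in f(x) = 2x^4 + 3x^3 - 4x^2 + 4x - 5:
Signs of coefficients: +, +, -, +, -
Number of sign changes: 3
Possible positive real roots: 3, 1

For negative roots, examine f(-x) = 2x^4 - 3x^3 - 4x^2 - 4x - 5:
Signs of coefficients: +, -, -, -, -
Number of sign changes: 1
Possible negative real roots: 1

Positive roots: 3 or 1; Negative roots: 1


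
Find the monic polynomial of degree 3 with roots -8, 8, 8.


A monic polynomial with roots -8, 8, 8 is:
p(x) = (x + 8)(x - 8)(x - 8)
After multiplying by (x + 8): x + 8
After multiplying by (x - 8): x^2 - 64
After multiplying by (x - 8): x^3 - 8x^2 - 64x + 512

x^3 - 8x^2 - 64x + 512


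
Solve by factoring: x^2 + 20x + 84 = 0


We need two numbers that multiply to 84 and add to 20.
Those numbers are 14 and 6 (since 14 * 6 = 84 and 14 + 6 = 20).
So x^2 + 20x + 84 = (x + 14)(x + 6) = 0
Setting each factor to zero: x = -14 or x = -6

x = -14, x = -6


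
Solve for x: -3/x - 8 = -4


Subtract -8 from both sides: -3/x = 4
Multiply both sides by x: -3 = 4 * x
Divide by 4: x = -3/4

x = -3/4


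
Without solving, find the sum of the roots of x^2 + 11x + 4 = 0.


By Vieta's formulas for ax^2 + bx + c = 0:
  Sum of roots = -b/a
  Product of roots = c/a

Here a = 1, b = 11, c = 4
Sum = -(11)/1 = -11
Product = 4/1 = 4

Sum = -11


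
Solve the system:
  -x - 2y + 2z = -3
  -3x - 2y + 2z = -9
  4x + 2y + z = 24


Using Cramer's rule. Expand each determinant along the first row.
D  = (-1)*[(-2)*1 - 2*2] - (-2)*[(-3)*1 - 2*4] + 2*[(-3)*2 - (-2)*4]
  = (-1)*(-6) - (-2)*(-11) + 2*(2) = -12
Dx = (-3)*[(-2)*1 - 2*2] - (-2)*[(-9)*1 - 2*24] + 2*[(-9)*2 - (-2)*24]
  = (-3)*(-6) - (-2)*(-57) + 2*(30) = -36
Dy = (-1)*[(-9)*1 - 2*24] - (-3)*[(-3)*1 - 2*4] + 2*[(-3)*24 - (-9)*4]
  = (-1)*(-57) - (-3)*(-11) + 2*(-36) = -48
Dz = (-1)*[(-2)*24 - (-9)*2] - (-2)*[(-3)*24 - (-9)*4] + (-3)*[(-3)*2 - (-2)*4]
  = (-1)*(-30) - (-2)*(-36) + (-3)*(2) = -48
x = Dx/D = -36/-12 = 3, y = Dy/D = -48/-12 = 4, z = Dz/D = -48/-12 = 4
Check eq1: (-1)(3) + (-2)(4) + (2)(4) = -3 = -3 ✓
Check eq2: (-3)(3) + (-2)(4) + (2)(4) = -9 = -9 ✓
Check eq3: (4)(3) + (2)(4) + (1)(4) = 24 = 24 ✓

x = 3, y = 4, z = 4


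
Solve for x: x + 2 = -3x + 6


Starting with: x + 2 = -3x + 6
Move all x terms to left: (1 + 3)x = 6 - 2
Simplify: 4x = 4
Divide both sides by 4: x = 1

x = 1


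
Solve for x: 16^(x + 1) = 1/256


Express both sides with the same base.
1/256 = 16^(-2)
Since the bases match, equate exponents: x + 1 = -2
So x = -2 - (1) = -3

x = -3


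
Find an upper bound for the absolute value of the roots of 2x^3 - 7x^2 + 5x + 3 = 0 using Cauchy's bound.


Cauchy's bound: all roots r satisfy |r| <= 1 + max(|a_i/a_n|) for i = 0,...,n-1
where a_n is the leading coefficient.

Coefficients: [2, -7, 5, 3]
Leading coefficient a_n = 2
Ratios |a_i/a_n|: 7/2, 5/2, 3/2
Maximum ratio: 7/2
Cauchy's bound: |r| <= 1 + 7/2 = 9/2

Upper bound = 9/2


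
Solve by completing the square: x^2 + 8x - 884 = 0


Start: x^2 + 8x - 884 = 0
Move constant: x^2 + 8x = 884
Half of 8 is 4, squared is 16
Add 16 to both sides: x^2 + 8x + 16 = 900
(x + 4)^2 = 900
x + 4 = ±30
x = -4 + 30 = 26 or x = -4 - 30 = -34

x = -34, x = 26


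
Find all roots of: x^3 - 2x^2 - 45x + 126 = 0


Let p(x) = x^3 - 2x^2 - 45x + 126. By the rational root theorem (leading coefficient 1), any rational root is an integer divisor of 126: try ±1, ±2, ... in turn.
Test x = 1: value = 80 ≠ 0.
Test x = -1: value = 168 ≠ 0.
Test x = 2: value = 36 ≠ 0.
Test x = -2: value = 200 ≠ 0.
Test x = 3: value = 0 ✓, so (x - 3) is a factor.
Synthetic division by (x - 3): bring down 1; 1(3) - 2 = 1; 1(3) - 45 = -42; (-42)(3) + 126 = 0 → quotient x^2 + x - 42, remainder 0.
Solve the quadratic x^2 + x - 42 = 0: discriminant = 1^2 - 4(1)(-42) = 1 + 168 = 169.
sqrt(169) = 13, so x = (-1 ± 13)/2: x = 6 or x = -7.
Collecting all roots found:

x = -7, x = 3, x = 6


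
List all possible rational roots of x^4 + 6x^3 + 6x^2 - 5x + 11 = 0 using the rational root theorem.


Rational root theorem: possible roots are ±p/q where:
  p divides the constant term (11): p ∈ {1, 11}
  q divides the leading coefficient (1): q ∈ {1}

All possible rational roots: -11, -1, 1, 11

-11, -1, 1, 11


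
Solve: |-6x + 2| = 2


An absolute value equation |expr| = 2 gives two cases:
Case 1: -6x + 2 = 2
  -6x = 0, so x = 0
Case 2: -6x + 2 = -2
  -6x = -4, so x = 2/3

x = 0, x = 2/3


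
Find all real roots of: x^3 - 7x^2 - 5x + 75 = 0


Let p(x) = x^3 - 7x^2 - 5x + 75. By the rational root theorem (leading coefficient 1), any rational root is an integer divisor of 75: try ±1, ±2, ... in turn.
Test x = 1: value = 64 ≠ 0.
Test x = -1: value = 72 ≠ 0.
Test x = 3: value = 24 ≠ 0.
Test x = -3: value = 0 ✓, so (x + 3) is a factor.
Synthetic division by (x + 3): bring down 1; 1(-3) - 7 = -10; (-10)(-3) - 5 = 25; 25(-3) + 75 = 0 → quotient x^2 - 10x + 25, remainder 0.
Solve the quadratic x^2 - 10x + 25 = 0: discriminant = (-10)^2 - 4(1)(25) = 100 - 100 = 0.
Discriminant = 0, so a double root: x = 10/2 = 5.

x = -3, x = 5 (multiplicity 2)


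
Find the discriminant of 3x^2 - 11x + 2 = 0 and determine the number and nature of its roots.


For ax^2 + bx + c = 0, discriminant D = b^2 - 4ac
Here a = 3, b = -11, c = 2
D = (-11)^2 - 4(3)(2) = 121 - 24 = 97

D = 97 > 0 but not a perfect square
The equation has 2 distinct real irrational roots.

Discriminant = 97, 2 distinct real irrational roots


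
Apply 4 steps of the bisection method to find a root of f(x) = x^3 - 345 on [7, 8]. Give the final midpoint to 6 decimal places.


f(x) = x^3 - 345
f(7) = -2 < 0
f(8) = 167 > 0

Step 1: midpoint = (7.000000 + 8.000000)/2 = 7.500000
  f(7.500000) = 76.875000
  f(mid) > 0, so root is in [7.000000, 7.500000]

Step 2: midpoint = (7.000000 + 7.500000)/2 = 7.250000
  f(7.250000) = 36.078125
  f(mid) > 0, so root is in [7.000000, 7.250000]

Step 3: midpoint = (7.000000 + 7.250000)/2 = 7.125000
  f(7.125000) = 16.705078
  f(mid) > 0, so root is in [7.000000, 7.125000]

Step 4: midpoint = (7.000000 + 7.125000)/2 = 7.062500
  f(7.062500) = 7.269775
  f(mid) > 0, so root is in [7.000000, 7.062500]

midpoint = 7.062500


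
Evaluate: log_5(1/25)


We need the exponent such that 5^? = 1/25
5^(-2) = 1/5^2 = 1/25
Therefore log_5(1/25) = -2

-2


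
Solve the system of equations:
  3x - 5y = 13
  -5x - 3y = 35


Using Cramer's rule:
Determinant D = (3)(-3) - (-5)(-5) = -9 - 25 = -34
Dx = (13)(-3) - (35)(-5) = -39 + 175 = 136
Dy = (3)(35) - (-5)(13) = 105 + 65 = 170
x = Dx/D = 136/-34 = -4
y = Dy/D = 170/-34 = -5

x = -4, y = -5
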